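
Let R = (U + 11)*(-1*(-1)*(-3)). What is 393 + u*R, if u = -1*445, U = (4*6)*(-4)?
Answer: -113082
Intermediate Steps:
U = -96 (U = 24*(-4) = -96)
R = 255 (R = (-96 + 11)*(-1*(-1)*(-3)) = -85*(-3) = 255)
u = -445
393 + u*R = 393 - 445*255 = 393 - 113475 = -113082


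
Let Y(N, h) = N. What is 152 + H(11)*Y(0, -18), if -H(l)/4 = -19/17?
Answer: 152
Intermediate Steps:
H(l) = 76/17 (H(l) = -(-76)/17 = -4*(-19/17) = 76/17)
152 + H(11)*Y(0, -18) = 152 + (76/17)*0 = 152 + 0 = 152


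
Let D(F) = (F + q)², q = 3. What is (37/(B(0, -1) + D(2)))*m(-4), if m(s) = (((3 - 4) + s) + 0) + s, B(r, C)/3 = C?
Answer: -333/22 ≈ -15.136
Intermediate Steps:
B(r, C) = 3*C
D(F) = (3 + F)² (D(F) = (F + 3)² = (3 + F)²)
m(s) = -1 + 2*s (m(s) = ((-1 + s) + 0) + s = (-1 + s) + s = -1 + 2*s)
(37/(B(0, -1) + D(2)))*m(-4) = (37/(3*(-1) + (3 + 2)²))*(-1 + 2*(-4)) = (37/(-3 + 5²))*(-1 - 8) = (37/(-3 + 25))*(-9) = (37/22)*(-9) = -333/22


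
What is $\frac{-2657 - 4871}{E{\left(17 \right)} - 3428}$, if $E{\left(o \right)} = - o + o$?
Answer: $\frac{1882}{857} \approx 2.196$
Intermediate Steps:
$E{\left(o \right)} = 0$
$\frac{-2657 - 4871}{E{\left(17 \right)} - 3428} = \frac{-2657 - 4871}{0 - 3428} = - \frac{7528}{-3428} = \left(-7528\right) \left(- \frac{1}{3428}\right) = \frac{1882}{857}$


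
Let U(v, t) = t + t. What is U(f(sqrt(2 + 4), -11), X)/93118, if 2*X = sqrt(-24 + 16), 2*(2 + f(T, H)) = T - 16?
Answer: I*sqrt(2)/46559 ≈ 3.0375e-5*I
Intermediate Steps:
f(T, H) = -10 + T/2 (f(T, H) = -2 + (T - 16)/2 = -2 + (-16 + T)/2 = -2 + (-8 + T/2) = -10 + T/2)
X = I*sqrt(2) (X = sqrt(-24 + 16)/2 = sqrt(-8)/2 = (2*I*sqrt(2))/2 = I*sqrt(2) ≈ 1.4142*I)
U(v, t) = 2*t
U(f(sqrt(2 + 4), -11), X)/93118 = (2*(I*sqrt(2)))/93118 = (2*I*sqrt(2))*(1/93118) = I*sqrt(2)/46559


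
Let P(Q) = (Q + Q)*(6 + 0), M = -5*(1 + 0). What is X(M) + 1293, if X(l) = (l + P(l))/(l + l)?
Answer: 2599/2 ≈ 1299.5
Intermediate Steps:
M = -5 (M = -5*1 = -5)
P(Q) = 12*Q (P(Q) = (2*Q)*6 = 12*Q)
X(l) = 13/2 (X(l) = (l + 12*l)/(l + l) = (13*l)/((2*l)) = (13*l)*(1/(2*l)) = 13/2)
X(M) + 1293 = 13/2 + 1293 = 2599/2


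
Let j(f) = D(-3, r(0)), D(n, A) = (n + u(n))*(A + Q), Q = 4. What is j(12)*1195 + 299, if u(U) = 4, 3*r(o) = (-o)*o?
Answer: 5079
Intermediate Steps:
r(o) = -o²/3 (r(o) = ((-o)*o)/3 = (-o²)/3 = -o²/3)
D(n, A) = (4 + A)*(4 + n) (D(n, A) = (n + 4)*(A + 4) = (4 + n)*(4 + A) = (4 + A)*(4 + n))
j(f) = 4 (j(f) = 16 + 4*(-⅓*0²) + 4*(-3) - ⅓*0²*(-3) = 16 + 4*(-⅓*0) - 12 - ⅓*0*(-3) = 16 + 4*0 - 12 + 0*(-3) = 16 + 0 - 12 + 0 = 4)
j(12)*1195 + 299 = 4*1195 + 299 = 4780 + 299 = 5079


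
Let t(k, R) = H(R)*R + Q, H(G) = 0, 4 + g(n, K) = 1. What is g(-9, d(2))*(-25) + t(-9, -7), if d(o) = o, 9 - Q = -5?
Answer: 89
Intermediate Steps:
Q = 14 (Q = 9 - 1*(-5) = 9 + 5 = 14)
g(n, K) = -3 (g(n, K) = -4 + 1 = -3)
t(k, R) = 14 (t(k, R) = 0*R + 14 = 0 + 14 = 14)
g(-9, d(2))*(-25) + t(-9, -7) = -3*(-25) + 14 = 75 + 14 = 89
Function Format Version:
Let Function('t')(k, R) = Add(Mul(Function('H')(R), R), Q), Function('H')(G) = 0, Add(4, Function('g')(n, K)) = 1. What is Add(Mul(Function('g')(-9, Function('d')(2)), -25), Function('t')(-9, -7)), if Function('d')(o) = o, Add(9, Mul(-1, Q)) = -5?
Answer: 89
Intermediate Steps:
Q = 14 (Q = Add(9, Mul(-1, -5)) = Add(9, 5) = 14)
Function('g')(n, K) = -3 (Function('g')(n, K) = Add(-4, 1) = -3)
Function('t')(k, R) = 14 (Function('t')(k, R) = Add(Mul(0, R), 14) = Add(0, 14) = 14)
Add(Mul(Function('g')(-9, Function('d')(2)), -25), Function('t')(-9, -7)) = Add(Mul(-3, -25), 14) = Add(75, 14) = 89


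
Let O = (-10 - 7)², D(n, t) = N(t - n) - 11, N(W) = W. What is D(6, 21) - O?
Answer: -285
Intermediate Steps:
D(n, t) = -11 + t - n (D(n, t) = (t - n) - 11 = -11 + t - n)
O = 289 (O = (-17)² = 289)
D(6, 21) - O = (-11 + 21 - 1*6) - 1*289 = (-11 + 21 - 6) - 289 = 4 - 289 = -285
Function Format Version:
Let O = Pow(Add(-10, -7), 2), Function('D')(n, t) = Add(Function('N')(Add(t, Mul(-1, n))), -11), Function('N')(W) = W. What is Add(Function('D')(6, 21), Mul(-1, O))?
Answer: -285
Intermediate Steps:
Function('D')(n, t) = Add(-11, t, Mul(-1, n)) (Function('D')(n, t) = Add(Add(t, Mul(-1, n)), -11) = Add(-11, t, Mul(-1, n)))
O = 289 (O = Pow(-17, 2) = 289)
Add(Function('D')(6, 21), Mul(-1, O)) = Add(Add(-11, 21, Mul(-1, 6)), Mul(-1, 289)) = Add(Add(-11, 21, -6), -289) = Add(4, -289) = -285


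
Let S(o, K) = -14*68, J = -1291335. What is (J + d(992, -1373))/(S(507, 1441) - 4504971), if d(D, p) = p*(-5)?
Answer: 1284470/4505923 ≈ 0.28506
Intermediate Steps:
d(D, p) = -5*p
S(o, K) = -952
(J + d(992, -1373))/(S(507, 1441) - 4504971) = (-1291335 - 5*(-1373))/(-952 - 4504971) = (-1291335 + 6865)/(-4505923) = -1284470*(-1/4505923) = 1284470/4505923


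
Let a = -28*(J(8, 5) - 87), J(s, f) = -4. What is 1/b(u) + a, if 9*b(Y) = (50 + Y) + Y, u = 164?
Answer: 107017/42 ≈ 2548.0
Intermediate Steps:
b(Y) = 50/9 + 2*Y/9 (b(Y) = ((50 + Y) + Y)/9 = (50 + 2*Y)/9 = 50/9 + 2*Y/9)
a = 2548 (a = -28*(-4 - 87) = -28*(-91) = -1*(-2548) = 2548)
1/b(u) + a = 1/(50/9 + (2/9)*164) + 2548 = 1/(50/9 + 328/9) + 2548 = 1/42 + 2548 = 107017/42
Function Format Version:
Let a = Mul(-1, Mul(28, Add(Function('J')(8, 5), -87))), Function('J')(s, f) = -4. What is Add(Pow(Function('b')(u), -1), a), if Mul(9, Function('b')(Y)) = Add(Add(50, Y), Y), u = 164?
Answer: Rational(107017, 42) ≈ 2548.0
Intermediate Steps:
Function('b')(Y) = Add(Rational(50, 9), Mul(Rational(2, 9), Y)) (Function('b')(Y) = Mul(Rational(1, 9), Add(Add(50, Y), Y)) = Mul(Rational(1, 9), Add(50, Mul(2, Y))) = Add(Rational(50, 9), Mul(Rational(2, 9), Y)))
a = 2548 (a = Mul(-1, Mul(28, Add(-4, -87))) = Mul(-1, Mul(28, -91)) = Mul(-1, -2548) = 2548)
Add(Pow(Function('b')(u), -1), a) = Add(Pow(Add(Rational(50, 9), Mul(Rational(2, 9), 164)), -1), 2548) = Add(Pow(Add(Rational(50, 9), Rational(328, 9)), -1), 2548) = Add(Pow(42, -1), 2548) = Add(Rational(1, 42), 2548) = Rational(107017, 42)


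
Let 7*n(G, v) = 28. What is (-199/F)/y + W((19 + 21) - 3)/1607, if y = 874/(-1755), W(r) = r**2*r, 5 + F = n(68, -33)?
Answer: -516965993/1404518 ≈ -368.07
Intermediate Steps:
n(G, v) = 4 (n(G, v) = (1/7)*28 = 4)
F = -1 (F = -5 + 4 = -1)
W(r) = r**3
y = -874/1755 (y = 874*(-1/1755) = -874/1755 ≈ -0.49801)
(-199/F)/y + W((19 + 21) - 3)/1607 = (-199/(-1))/(-874/1755) + ((19 + 21) - 3)**3/1607 = -199*(-1)*(-1755/874) + (40 - 3)**3*(1/1607) = 199*(-1755/874) + 37**3*(1/1607) = -349245/874 + 50653*(1/1607) = -349245/874 + 50653/1607 = -516965993/1404518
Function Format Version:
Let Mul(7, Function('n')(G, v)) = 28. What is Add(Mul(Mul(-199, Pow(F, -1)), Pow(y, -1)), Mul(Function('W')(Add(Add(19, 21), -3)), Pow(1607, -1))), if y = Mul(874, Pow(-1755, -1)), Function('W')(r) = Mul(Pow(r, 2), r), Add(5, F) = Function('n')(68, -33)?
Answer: Rational(-516965993, 1404518) ≈ -368.07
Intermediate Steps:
Function('n')(G, v) = 4 (Function('n')(G, v) = Mul(Rational(1, 7), 28) = 4)
F = -1 (F = Add(-5, 4) = -1)
Function('W')(r) = Pow(r, 3)
y = Rational(-874, 1755) (y = Mul(874, Rational(-1, 1755)) = Rational(-874, 1755) ≈ -0.49801)
Add(Mul(Mul(-199, Pow(F, -1)), Pow(y, -1)), Mul(Function('W')(Add(Add(19, 21), -3)), Pow(1607, -1))) = Add(Mul(Mul(-199, Pow(-1, -1)), Pow(Rational(-874, 1755), -1)), Mul(Pow(Add(Add(19, 21), -3), 3), Pow(1607, -1))) = Add(Mul(Mul(-199, -1), Rational(-1755, 874)), Mul(Pow(Add(40, -3), 3), Rational(1, 1607))) = Add(Mul(199, Rational(-1755, 874)), Mul(Pow(37, 3), Rational(1, 1607))) = Add(Rational(-349245, 874), Mul(50653, Rational(1, 1607))) = Add(Rational(-349245, 874), Rational(50653, 1607)) = Rational(-516965993, 1404518)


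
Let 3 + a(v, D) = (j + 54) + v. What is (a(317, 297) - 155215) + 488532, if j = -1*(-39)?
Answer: 333724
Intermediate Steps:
j = 39
a(v, D) = 90 + v (a(v, D) = -3 + ((39 + 54) + v) = -3 + (93 + v) = 90 + v)
(a(317, 297) - 155215) + 488532 = ((90 + 317) - 155215) + 488532 = (407 - 155215) + 488532 = -154808 + 488532 = 333724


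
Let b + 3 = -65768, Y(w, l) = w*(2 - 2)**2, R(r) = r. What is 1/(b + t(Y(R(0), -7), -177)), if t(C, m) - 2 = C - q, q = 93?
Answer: -1/65862 ≈ -1.5183e-5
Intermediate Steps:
Y(w, l) = 0 (Y(w, l) = w*0**2 = w*0 = 0)
b = -65771 (b = -3 - 65768 = -65771)
t(C, m) = -91 + C (t(C, m) = 2 + (C - 1*93) = 2 + (C - 93) = 2 + (-93 + C) = -91 + C)
1/(b + t(Y(R(0), -7), -177)) = 1/(-65771 + (-91 + 0)) = 1/(-65771 - 91) = 1/(-65862) = -1/65862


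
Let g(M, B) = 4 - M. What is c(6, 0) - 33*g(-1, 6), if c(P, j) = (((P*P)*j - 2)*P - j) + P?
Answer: -171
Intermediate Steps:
c(P, j) = P - j + P*(-2 + j*P**2) (c(P, j) = ((P**2*j - 2)*P - j) + P = ((j*P**2 - 2)*P - j) + P = ((-2 + j*P**2)*P - j) + P = (P*(-2 + j*P**2) - j) + P = (-j + P*(-2 + j*P**2)) + P = P - j + P*(-2 + j*P**2))
c(6, 0) - 33*g(-1, 6) = (-1*6 - 1*0 + 0*6**3) - 33*(4 - 1*(-1)) = (-6 + 0 + 0*216) - 33*(4 + 1) = (-6 + 0 + 0) - 33*5 = -6 - 165 = -171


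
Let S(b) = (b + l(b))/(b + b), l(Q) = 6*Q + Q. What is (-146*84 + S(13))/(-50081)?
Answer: 12260/50081 ≈ 0.24480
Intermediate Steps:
l(Q) = 7*Q
S(b) = 4 (S(b) = (b + 7*b)/(b + b) = (8*b)/((2*b)) = (8*b)*(1/(2*b)) = 4)
(-146*84 + S(13))/(-50081) = (-146*84 + 4)/(-50081) = (-12264 + 4)*(-1/50081) = -12260*(-1/50081) = 12260/50081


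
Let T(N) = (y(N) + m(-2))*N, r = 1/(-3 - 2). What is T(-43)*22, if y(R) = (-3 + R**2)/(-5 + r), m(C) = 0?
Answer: 335830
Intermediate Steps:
r = -1/5 (r = 1/(-5) = -1/5 ≈ -0.20000)
y(R) = 15/26 - 5*R**2/26 (y(R) = (-3 + R**2)/(-5 - 1/5) = (-3 + R**2)/(-26/5) = (-3 + R**2)*(-5/26) = 15/26 - 5*R**2/26)
T(N) = N*(15/26 - 5*N**2/26) (T(N) = ((15/26 - 5*N**2/26) + 0)*N = (15/26 - 5*N**2/26)*N = N*(15/26 - 5*N**2/26))
T(-43)*22 = ((5/26)*(-43)*(3 - 1*(-43)**2))*22 = ((5/26)*(-43)*(3 - 1*1849))*22 = ((5/26)*(-43)*(3 - 1849))*22 = ((5/26)*(-43)*(-1846))*22 = 15265*22 = 335830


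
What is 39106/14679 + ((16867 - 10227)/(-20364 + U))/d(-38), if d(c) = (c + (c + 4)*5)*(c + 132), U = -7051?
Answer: 262020256313/98352617454 ≈ 2.6641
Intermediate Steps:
d(c) = (20 + 6*c)*(132 + c) (d(c) = (c + (4 + c)*5)*(132 + c) = (c + (20 + 5*c))*(132 + c) = (20 + 6*c)*(132 + c))
39106/14679 + ((16867 - 10227)/(-20364 + U))/d(-38) = 39106/14679 + ((16867 - 10227)/(-20364 - 7051))/(2640 + 6*(-38)² + 812*(-38)) = 39106*(1/14679) + (6640/(-27415))/(2640 + 6*1444 - 30856) = 39106/14679 + (6640*(-1/27415))/(2640 + 8664 - 30856) = 39106/14679 - 1328/5483/(-19552) = 39106/14679 - 1328/5483*(-1/19552) = 39106/14679 + 83/6700226 = 262020256313/98352617454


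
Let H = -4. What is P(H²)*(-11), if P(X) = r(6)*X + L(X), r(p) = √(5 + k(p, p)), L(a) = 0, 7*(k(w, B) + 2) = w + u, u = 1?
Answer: -352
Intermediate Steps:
k(w, B) = -13/7 + w/7 (k(w, B) = -2 + (w + 1)/7 = -2 + (1 + w)/7 = -2 + (⅐ + w/7) = -13/7 + w/7)
r(p) = √(22/7 + p/7) (r(p) = √(5 + (-13/7 + p/7)) = √(22/7 + p/7))
P(X) = 2*X (P(X) = (√(154 + 7*6)/7)*X + 0 = (√(154 + 42)/7)*X + 0 = (√196/7)*X + 0 = ((⅐)*14)*X + 0 = 2*X + 0 = 2*X)
P(H²)*(-11) = (2*(-4)²)*(-11) = (2*16)*(-11) = 32*(-11) = -352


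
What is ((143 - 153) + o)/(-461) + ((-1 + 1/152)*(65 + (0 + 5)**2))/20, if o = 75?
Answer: -646259/140144 ≈ -4.6114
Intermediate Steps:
((143 - 153) + o)/(-461) + ((-1 + 1/152)*(65 + (0 + 5)**2))/20 = ((143 - 153) + 75)/(-461) + ((-1 + 1/152)*(65 + (0 + 5)**2))/20 = (-10 + 75)*(-1/461) + ((-1 + 1/152)*(65 + 5**2))*(1/20) = 65*(-1/461) - 151*(65 + 25)/152*(1/20) = -65/461 - 151/152*90*(1/20) = -65/461 - 6795/76*1/20 = -65/461 - 1359/304 = -646259/140144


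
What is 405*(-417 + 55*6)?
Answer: -35235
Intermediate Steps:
405*(-417 + 55*6) = 405*(-417 + 330) = 405*(-87) = -35235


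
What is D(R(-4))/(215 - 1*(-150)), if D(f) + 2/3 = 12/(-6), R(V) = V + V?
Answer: -8/1095 ≈ -0.0073059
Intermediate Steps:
R(V) = 2*V
D(f) = -8/3 (D(f) = -⅔ + 12/(-6) = -⅔ + 12*(-⅙) = -⅔ - 2 = -8/3)
D(R(-4))/(215 - 1*(-150)) = -8/(3*(215 - 1*(-150))) = -8/(3*(215 + 150)) = -8/3/365 = -8/3*1/365 = -8/1095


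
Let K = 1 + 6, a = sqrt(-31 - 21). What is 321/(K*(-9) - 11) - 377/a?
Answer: -321/74 + 29*I*sqrt(13)/2 ≈ -4.3378 + 52.281*I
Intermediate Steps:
a = 2*I*sqrt(13) (a = sqrt(-52) = 2*I*sqrt(13) ≈ 7.2111*I)
K = 7
321/(K*(-9) - 11) - 377/a = 321/(7*(-9) - 11) - 377*(-I*sqrt(13)/26) = 321/(-63 - 11) - (-29)*I*sqrt(13)/2 = 321/(-74) + 29*I*sqrt(13)/2 = 321*(-1/74) + 29*I*sqrt(13)/2 = -321/74 + 29*I*sqrt(13)/2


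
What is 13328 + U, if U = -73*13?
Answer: 12379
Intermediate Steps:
U = -949
13328 + U = 13328 - 949 = 12379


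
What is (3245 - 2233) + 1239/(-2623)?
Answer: 2653237/2623 ≈ 1011.5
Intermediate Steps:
(3245 - 2233) + 1239/(-2623) = 1012 + 1239*(-1/2623) = 1012 - 1239/2623 = 2653237/2623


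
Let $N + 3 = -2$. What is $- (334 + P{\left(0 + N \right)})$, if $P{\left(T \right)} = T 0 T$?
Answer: $-334$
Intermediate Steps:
$N = -5$ ($N = -3 - 2 = -5$)
$P{\left(T \right)} = 0$ ($P{\left(T \right)} = 0 T = 0$)
$- (334 + P{\left(0 + N \right)}) = - (334 + 0) = \left(-1\right) 334 = -334$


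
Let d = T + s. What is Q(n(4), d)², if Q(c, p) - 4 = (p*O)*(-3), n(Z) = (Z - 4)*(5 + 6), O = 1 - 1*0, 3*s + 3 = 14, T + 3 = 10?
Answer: 784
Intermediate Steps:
T = 7 (T = -3 + 10 = 7)
s = 11/3 (s = -1 + (⅓)*14 = -1 + 14/3 = 11/3 ≈ 3.6667)
d = 32/3 (d = 7 + 11/3 = 32/3 ≈ 10.667)
O = 1 (O = 1 + 0 = 1)
n(Z) = -44 + 11*Z (n(Z) = (-4 + Z)*11 = -44 + 11*Z)
Q(c, p) = 4 - 3*p (Q(c, p) = 4 + (p*1)*(-3) = 4 + p*(-3) = 4 - 3*p)
Q(n(4), d)² = (4 - 3*32/3)² = (4 - 32)² = (-28)² = 784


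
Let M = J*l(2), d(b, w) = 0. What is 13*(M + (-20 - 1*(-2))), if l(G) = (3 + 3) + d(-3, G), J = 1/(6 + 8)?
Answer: -1599/7 ≈ -228.43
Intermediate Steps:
J = 1/14 ≈ 0.071429
l(G) = 6 (l(G) = (3 + 3) + 0 = 6 + 0 = 6)
M = 3/7 (M = (1/14)*6 = 3/7 ≈ 0.42857)
13*(M + (-20 - 1*(-2))) = 13*(3/7 + (-20 - 1*(-2))) = 13*(3/7 + (-20 + 2)) = 13*(3/7 - 18) = 13*(-123/7) = -1599/7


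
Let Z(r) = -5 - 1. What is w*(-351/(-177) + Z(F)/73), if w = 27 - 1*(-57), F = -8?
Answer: 687708/4307 ≈ 159.67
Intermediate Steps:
Z(r) = -6
w = 84 (w = 27 + 57 = 84)
w*(-351/(-177) + Z(F)/73) = 84*(-351/(-177) - 6/73) = 84*(-351*(-1/177) - 6*1/73) = 84*(117/59 - 6/73) = 84*(8187/4307) = 687708/4307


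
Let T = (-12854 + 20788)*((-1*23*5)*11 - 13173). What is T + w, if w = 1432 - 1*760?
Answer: -114550420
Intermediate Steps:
w = 672 (w = 1432 - 760 = 672)
T = -114551092 (T = 7934*(-23*5*11 - 13173) = 7934*(-115*11 - 13173) = 7934*(-1265 - 13173) = 7934*(-14438) = -114551092)
T + w = -114551092 + 672 = -114550420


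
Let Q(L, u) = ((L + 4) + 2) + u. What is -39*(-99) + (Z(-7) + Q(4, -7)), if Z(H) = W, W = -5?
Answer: 3859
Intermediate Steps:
Q(L, u) = 6 + L + u (Q(L, u) = ((4 + L) + 2) + u = (6 + L) + u = 6 + L + u)
Z(H) = -5
-39*(-99) + (Z(-7) + Q(4, -7)) = -39*(-99) + (-5 + (6 + 4 - 7)) = 3861 + (-5 + 3) = 3861 - 2 = 3859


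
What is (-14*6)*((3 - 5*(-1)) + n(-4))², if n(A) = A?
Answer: -1344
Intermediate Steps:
(-14*6)*((3 - 5*(-1)) + n(-4))² = (-14*6)*((3 - 5*(-1)) - 4)² = -84*((3 + 5) - 4)² = -84*(8 - 4)² = -84*4² = -84*16 = -1344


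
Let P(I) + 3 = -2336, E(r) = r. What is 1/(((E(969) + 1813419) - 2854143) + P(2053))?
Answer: -1/1042094 ≈ -9.5961e-7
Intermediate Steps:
P(I) = -2339 (P(I) = -3 - 2336 = -2339)
1/(((E(969) + 1813419) - 2854143) + P(2053)) = 1/(((969 + 1813419) - 2854143) - 2339) = 1/((1814388 - 2854143) - 2339) = 1/(-1039755 - 2339) = 1/(-1042094) = -1/1042094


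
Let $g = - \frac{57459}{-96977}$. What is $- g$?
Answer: $- \frac{57459}{96977} \approx -0.5925$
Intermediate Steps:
$g = \frac{57459}{96977}$ ($g = \left(-57459\right) \left(- \frac{1}{96977}\right) = \frac{57459}{96977} \approx 0.5925$)
$- g = \left(-1\right) \frac{57459}{96977} = - \frac{57459}{96977}$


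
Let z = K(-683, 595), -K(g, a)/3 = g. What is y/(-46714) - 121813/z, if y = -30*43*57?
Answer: -2769854756/47858493 ≈ -57.876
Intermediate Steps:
K(g, a) = -3*g
z = 2049 (z = -3*(-683) = 2049)
y = -73530 (y = -1290*57 = -73530)
y/(-46714) - 121813/z = -73530/(-46714) - 121813/2049 = -73530*(-1/46714) - 121813*1/2049 = 36765/23357 - 121813/2049 = -2769854756/47858493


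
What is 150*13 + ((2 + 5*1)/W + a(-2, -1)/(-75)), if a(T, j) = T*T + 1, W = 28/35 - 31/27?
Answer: 1360528/705 ≈ 1929.8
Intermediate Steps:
W = -47/135 (W = 28*(1/35) - 31*1/27 = 4/5 - 31/27 = -47/135 ≈ -0.34815)
a(T, j) = 1 + T**2 (a(T, j) = T**2 + 1 = 1 + T**2)
150*13 + ((2 + 5*1)/W + a(-2, -1)/(-75)) = 150*13 + ((2 + 5*1)/(-47/135) + (1 + (-2)**2)/(-75)) = 1950 + ((2 + 5)*(-135/47) + (1 + 4)*(-1/75)) = 1950 + (7*(-135/47) + 5*(-1/75)) = 1950 + (-945/47 - 1/15) = 1950 - 14222/705 = 1360528/705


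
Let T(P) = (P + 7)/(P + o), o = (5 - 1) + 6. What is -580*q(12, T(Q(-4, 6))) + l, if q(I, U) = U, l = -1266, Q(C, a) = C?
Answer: -1556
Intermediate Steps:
o = 10 (o = 4 + 6 = 10)
T(P) = (7 + P)/(10 + P) (T(P) = (P + 7)/(P + 10) = (7 + P)/(10 + P))
-580*q(12, T(Q(-4, 6))) + l = -580*(7 - 4)/(10 - 4) - 1266 = -580*3/6 - 1266 = -290*3/3 - 1266 = -580*½ - 1266 = -290 - 1266 = -1556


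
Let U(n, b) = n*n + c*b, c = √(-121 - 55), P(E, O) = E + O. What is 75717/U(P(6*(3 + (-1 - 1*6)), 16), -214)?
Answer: 25239/42001 + 2700573*I*√11/336008 ≈ 0.60091 + 26.656*I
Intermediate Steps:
c = 4*I*√11 (c = √(-176) = 4*I*√11 ≈ 13.266*I)
U(n, b) = n² + 4*I*b*√11 (U(n, b) = n*n + (4*I*√11)*b = n² + 4*I*b*√11)
75717/U(P(6*(3 + (-1 - 1*6)), 16), -214) = 75717/((6*(3 + (-1 - 1*6)) + 16)² + 4*I*(-214)*√11) = 75717/((6*(3 + (-1 - 6)) + 16)² - 856*I*√11) = 75717/((6*(3 - 7) + 16)² - 856*I*√11) = 75717/((6*(-4) + 16)² - 856*I*√11) = 75717/((-24 + 16)² - 856*I*√11) = 75717/((-8)² - 856*I*√11) = 75717/(64 - 856*I*√11)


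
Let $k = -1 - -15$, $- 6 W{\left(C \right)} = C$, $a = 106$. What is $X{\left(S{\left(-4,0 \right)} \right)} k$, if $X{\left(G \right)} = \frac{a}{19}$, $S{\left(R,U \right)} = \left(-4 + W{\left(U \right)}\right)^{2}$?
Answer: $\frac{1484}{19} \approx 78.105$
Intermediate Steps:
$W{\left(C \right)} = - \frac{C}{6}$
$S{\left(R,U \right)} = \left(-4 - \frac{U}{6}\right)^{2}$
$X{\left(G \right)} = \frac{106}{19}$
$k = 14$ ($k = -1 + 15 = 14$)
$X{\left(S{\left(-4,0 \right)} \right)} k = \frac{106}{19} \cdot 14 = \frac{1484}{19}$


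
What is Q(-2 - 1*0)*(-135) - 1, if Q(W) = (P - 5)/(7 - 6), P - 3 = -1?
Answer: 404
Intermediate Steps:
P = 2 (P = 3 - 1 = 2)
Q(W) = -3 (Q(W) = (2 - 5)/(7 - 6) = -3/1 = -3*1 = -3)
Q(-2 - 1*0)*(-135) - 1 = -3*(-135) - 1 = 405 - 1 = 404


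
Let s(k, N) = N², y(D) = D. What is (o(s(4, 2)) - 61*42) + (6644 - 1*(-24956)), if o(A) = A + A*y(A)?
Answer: 29058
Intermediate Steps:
o(A) = A + A² (o(A) = A + A*A = A + A²)
(o(s(4, 2)) - 61*42) + (6644 - 1*(-24956)) = (2²*(1 + 2²) - 61*42) + (6644 - 1*(-24956)) = (4*(1 + 4) - 2562) + (6644 + 24956) = (4*5 - 2562) + 31600 = (20 - 2562) + 31600 = -2542 + 31600 = 29058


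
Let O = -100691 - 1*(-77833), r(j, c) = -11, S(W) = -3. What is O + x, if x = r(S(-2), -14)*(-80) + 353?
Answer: -21625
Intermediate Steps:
O = -22858 (O = -100691 + 77833 = -22858)
x = 1233 (x = -11*(-80) + 353 = 880 + 353 = 1233)
O + x = -22858 + 1233 = -21625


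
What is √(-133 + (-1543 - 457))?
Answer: 3*I*√237 ≈ 46.184*I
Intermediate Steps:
√(-133 + (-1543 - 457)) = √(-133 - 2000) = √(-2133) = 3*I*√237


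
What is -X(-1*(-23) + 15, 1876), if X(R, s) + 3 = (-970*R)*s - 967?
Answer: 69150330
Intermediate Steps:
X(R, s) = -970 - 970*R*s (X(R, s) = -3 + ((-970*R)*s - 967) = -3 + (-970*R*s - 967) = -3 + (-967 - 970*R*s) = -970 - 970*R*s)
-X(-1*(-23) + 15, 1876) = -(-970 - 970*(-1*(-23) + 15)*1876) = -(-970 - 970*(23 + 15)*1876) = -(-970 - 970*38*1876) = -(-970 - 69149360) = -1*(-69150330) = 69150330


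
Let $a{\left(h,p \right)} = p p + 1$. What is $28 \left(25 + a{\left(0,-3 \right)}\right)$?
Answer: $980$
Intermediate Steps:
$a{\left(h,p \right)} = 1 + p^{2}$ ($a{\left(h,p \right)} = p^{2} + 1 = 1 + p^{2}$)
$28 \left(25 + a{\left(0,-3 \right)}\right) = 28 \left(25 + \left(1 + \left(-3\right)^{2}\right)\right) = 28 \left(25 + \left(1 + 9\right)\right) = 28 \left(25 + 10\right) = 28 \cdot 35 = 980$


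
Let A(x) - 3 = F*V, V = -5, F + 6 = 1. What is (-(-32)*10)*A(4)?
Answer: 8960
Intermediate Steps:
F = -5 (F = -6 + 1 = -5)
A(x) = 28 (A(x) = 3 - 5*(-5) = 3 + 25 = 28)
(-(-32)*10)*A(4) = -(-32)*10*28 = -32*(-10)*28 = 320*28 = 8960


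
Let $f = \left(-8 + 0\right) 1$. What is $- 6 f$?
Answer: $48$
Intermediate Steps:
$f = -8$ ($f = \left(-8\right) 1 = -8$)
$- 6 f = \left(-6\right) \left(-8\right) = 48$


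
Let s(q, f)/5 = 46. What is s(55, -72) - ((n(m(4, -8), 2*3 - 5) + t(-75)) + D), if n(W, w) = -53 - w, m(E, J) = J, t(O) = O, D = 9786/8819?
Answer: 3156235/8819 ≈ 357.89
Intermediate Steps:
D = 9786/8819 (D = 9786*(1/8819) = 9786/8819 ≈ 1.1096)
s(q, f) = 230 (s(q, f) = 5*46 = 230)
s(55, -72) - ((n(m(4, -8), 2*3 - 5) + t(-75)) + D) = 230 - (((-53 - (2*3 - 5)) - 75) + 9786/8819) = 230 - (((-53 - (6 - 5)) - 75) + 9786/8819) = 230 - (((-53 - 1*1) - 75) + 9786/8819) = 230 - (((-53 - 1) - 75) + 9786/8819) = 230 - ((-54 - 75) + 9786/8819) = 230 - (-129 + 9786/8819) = 230 - 1*(-1127865/8819) = 230 + 1127865/8819 = 3156235/8819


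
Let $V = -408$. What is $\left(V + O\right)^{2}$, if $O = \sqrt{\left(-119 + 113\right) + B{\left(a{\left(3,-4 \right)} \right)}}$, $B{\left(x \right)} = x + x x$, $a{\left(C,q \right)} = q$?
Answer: $\left(408 - \sqrt{6}\right)^{2} \approx 1.6447 \cdot 10^{5}$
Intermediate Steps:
$B{\left(x \right)} = x + x^{2}$
$O = \sqrt{6}$ ($O = \sqrt{\left(-119 + 113\right) - 4 \left(1 - 4\right)} = \sqrt{-6 - -12} = \sqrt{-6 + 12} = \sqrt{6} \approx 2.4495$)
$\left(V + O\right)^{2} = \left(-408 + \sqrt{6}\right)^{2}$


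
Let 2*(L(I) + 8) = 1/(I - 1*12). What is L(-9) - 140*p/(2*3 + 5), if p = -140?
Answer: 819493/462 ≈ 1773.8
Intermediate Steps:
L(I) = -8 + 1/(2*(-12 + I)) (L(I) = -8 + 1/(2*(I - 1*12)) = -8 + 1/(2*(I - 12)) = -8 + 1/(2*(-12 + I)))
L(-9) - 140*p/(2*3 + 5) = (193 - 16*(-9))/(2*(-12 - 9)) - (-19600)/(2*3 + 5) = (½)*(193 + 144)/(-21) - (-19600)/(6 + 5) = (½)*(-1/21)*337 - (-19600)/11 = -337/42 - (-19600)/11 = -337/42 - 140*(-140/11) = -337/42 + 19600/11 = 819493/462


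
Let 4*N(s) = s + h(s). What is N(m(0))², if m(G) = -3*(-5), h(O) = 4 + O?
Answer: 289/4 ≈ 72.250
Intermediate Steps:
m(G) = 15
N(s) = 1 + s/2 (N(s) = (s + (4 + s))/4 = (4 + 2*s)/4 = 1 + s/2)
N(m(0))² = (1 + (½)*15)² = (1 + 15/2)² = (17/2)² = 289/4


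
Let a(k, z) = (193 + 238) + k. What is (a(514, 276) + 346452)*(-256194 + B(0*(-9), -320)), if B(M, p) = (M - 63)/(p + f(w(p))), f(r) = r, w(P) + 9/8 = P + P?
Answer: -228109573884438/2563 ≈ -8.9001e+10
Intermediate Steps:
w(P) = -9/8 + 2*P (w(P) = -9/8 + (P + P) = -9/8 + 2*P)
a(k, z) = 431 + k
B(M, p) = (-63 + M)/(-9/8 + 3*p) (B(M, p) = (M - 63)/(p + (-9/8 + 2*p)) = (-63 + M)/(-9/8 + 3*p))
(a(514, 276) + 346452)*(-256194 + B(0*(-9), -320)) = ((431 + 514) + 346452)*(-256194 + 8*(-63 + 0*(-9))/(3*(-3 + 8*(-320)))) = (945 + 346452)*(-256194 + 8*(-63 + 0)/(3*(-3 - 2560))) = 347397*(-256194 + (8/3)*(-63)/(-2563)) = 347397*(-256194 + (8/3)*(-1/2563)*(-63)) = 347397*(-256194 + 168/2563) = 347397*(-656625054/2563) = -228109573884438/2563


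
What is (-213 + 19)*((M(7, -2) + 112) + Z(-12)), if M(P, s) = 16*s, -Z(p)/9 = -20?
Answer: -50440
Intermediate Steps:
Z(p) = 180 (Z(p) = -9*(-20) = 180)
(-213 + 19)*((M(7, -2) + 112) + Z(-12)) = (-213 + 19)*((16*(-2) + 112) + 180) = -194*((-32 + 112) + 180) = -194*(80 + 180) = -194*260 = -50440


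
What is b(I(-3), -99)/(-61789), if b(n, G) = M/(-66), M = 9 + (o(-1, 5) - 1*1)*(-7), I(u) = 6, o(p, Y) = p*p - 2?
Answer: 23/4078074 ≈ 5.6399e-6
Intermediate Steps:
o(p, Y) = -2 + p² (o(p, Y) = p² - 2 = -2 + p²)
M = 23 (M = 9 + ((-2 + (-1)²) - 1*1)*(-7) = 9 + ((-2 + 1) - 1)*(-7) = 9 + (-1 - 1)*(-7) = 9 - 2*(-7) = 9 + 14 = 23)
b(n, G) = -23/66 (b(n, G) = 23/(-66) = 23*(-1/66) = -23/66)
b(I(-3), -99)/(-61789) = -23/66/(-61789) = -23/66*(-1/61789) = 23/4078074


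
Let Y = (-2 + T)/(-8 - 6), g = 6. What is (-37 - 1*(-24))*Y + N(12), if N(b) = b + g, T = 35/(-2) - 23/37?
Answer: -709/1036 ≈ -0.68436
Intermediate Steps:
T = -1341/74 (T = 35*(-½) - 23*1/37 = -35/2 - 23/37 = -1341/74 ≈ -18.122)
N(b) = 6 + b (N(b) = b + 6 = 6 + b)
Y = 1489/1036 (Y = (-2 - 1341/74)/(-8 - 6) = -1489/74/(-14) = -1489/74*(-1/14) = 1489/1036 ≈ 1.4373)
(-37 - 1*(-24))*Y + N(12) = (-37 - 1*(-24))*(1489/1036) + (6 + 12) = (-37 + 24)*(1489/1036) + 18 = -13*1489/1036 + 18 = -19357/1036 + 18 = -709/1036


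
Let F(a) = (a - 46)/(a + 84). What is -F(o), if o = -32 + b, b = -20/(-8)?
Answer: 151/109 ≈ 1.3853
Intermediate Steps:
b = 5/2 (b = -20*(-⅛) = 5/2 ≈ 2.5000)
o = -59/2 (o = -32 + 5/2 = -59/2 ≈ -29.500)
F(a) = (-46 + a)/(84 + a)
-F(o) = -(-46 - 59/2)/(84 - 59/2) = -(-151)/(109/2*2) = -2*(-151)/(109*2) = -1*(-151/109) = 151/109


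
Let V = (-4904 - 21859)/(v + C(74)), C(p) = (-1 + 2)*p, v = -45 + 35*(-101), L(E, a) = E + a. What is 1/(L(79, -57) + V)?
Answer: 3506/103895 ≈ 0.033746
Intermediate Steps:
v = -3580 (v = -45 - 3535 = -3580)
C(p) = p (C(p) = 1*p = p)
V = 26763/3506 (V = (-4904 - 21859)/(-3580 + 74) = -26763/(-3506) = -26763*(-1/3506) = 26763/3506 ≈ 7.6335)
1/(L(79, -57) + V) = 1/((79 - 57) + 26763/3506) = 1/(22 + 26763/3506) = 1/(103895/3506) = 3506/103895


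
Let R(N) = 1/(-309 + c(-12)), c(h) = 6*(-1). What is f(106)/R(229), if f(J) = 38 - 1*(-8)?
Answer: -14490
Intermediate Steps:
c(h) = -6
R(N) = -1/315 (R(N) = 1/(-309 - 6) = 1/(-315) = -1/315)
f(J) = 46 (f(J) = 38 + 8 = 46)
f(106)/R(229) = 46/(-1/315) = 46*(-315) = -14490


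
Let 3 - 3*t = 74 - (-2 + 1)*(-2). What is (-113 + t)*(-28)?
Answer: 3808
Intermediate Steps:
t = -23 (t = 1 - (74 - (-2 + 1)*(-2))/3 = 1 - (74 - (-1)*(-2))/3 = 1 - (74 - 1*2)/3 = 1 - (74 - 2)/3 = 1 - 1/3*72 = 1 - 24 = -23)
(-113 + t)*(-28) = (-113 - 23)*(-28) = -136*(-28) = 3808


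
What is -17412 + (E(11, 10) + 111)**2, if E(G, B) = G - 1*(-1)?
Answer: -2283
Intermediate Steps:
E(G, B) = 1 + G (E(G, B) = G + 1 = 1 + G)
-17412 + (E(11, 10) + 111)**2 = -17412 + ((1 + 11) + 111)**2 = -17412 + (12 + 111)**2 = -17412 + 123**2 = -17412 + 15129 = -2283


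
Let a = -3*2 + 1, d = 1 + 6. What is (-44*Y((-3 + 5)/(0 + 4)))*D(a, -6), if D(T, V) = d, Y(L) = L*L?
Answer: -77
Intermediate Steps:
Y(L) = L**2
d = 7
a = -5 (a = -6 + 1 = -5)
D(T, V) = 7
(-44*Y((-3 + 5)/(0 + 4)))*D(a, -6) = -44*(-3 + 5)**2/(0 + 4)**2*7 = -44*(2/4)**2*7 = -44*(2*(1/4))**2*7 = -44*(1/2)**2*7 = -44*1/4*7 = -11*7 = -77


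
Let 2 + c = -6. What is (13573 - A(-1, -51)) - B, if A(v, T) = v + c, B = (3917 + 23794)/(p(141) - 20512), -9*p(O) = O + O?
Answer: 837141793/61630 ≈ 13583.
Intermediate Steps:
c = -8 (c = -2 - 6 = -8)
p(O) = -2*O/9 (p(O) = -(O + O)/9 = -2*O/9)
B = -83133/61630 (B = (3917 + 23794)/(-2/9*141 - 20512) = 27711/(-94/3 - 20512) = 27711/(-61630/3) = 27711*(-3/61630) = -83133/61630 ≈ -1.3489)
A(v, T) = -8 + v (A(v, T) = v - 8 = -8 + v)
(13573 - A(-1, -51)) - B = (13573 - (-8 - 1)) - 1*(-83133/61630) = (13573 - 1*(-9)) + 83133/61630 = (13573 + 9) + 83133/61630 = 13582 + 83133/61630 = 837141793/61630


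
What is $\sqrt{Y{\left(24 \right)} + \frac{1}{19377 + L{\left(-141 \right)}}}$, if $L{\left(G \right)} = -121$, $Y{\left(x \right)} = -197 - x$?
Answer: $\frac{5 i \sqrt{819453522}}{9628} \approx 14.866 i$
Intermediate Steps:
$\sqrt{Y{\left(24 \right)} + \frac{1}{19377 + L{\left(-141 \right)}}} = \sqrt{\left(-197 - 24\right) + \frac{1}{19377 - 121}} = \sqrt{\left(-197 - 24\right) + \frac{1}{19256}} = \sqrt{-221 + \frac{1}{19256}} = \sqrt{- \frac{4255575}{19256}} = \frac{5 i \sqrt{819453522}}{9628}$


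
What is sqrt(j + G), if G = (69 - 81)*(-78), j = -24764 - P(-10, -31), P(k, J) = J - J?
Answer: 2*I*sqrt(5957) ≈ 154.36*I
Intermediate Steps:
P(k, J) = 0
j = -24764 (j = -24764 - 1*0 = -24764 + 0 = -24764)
G = 936 (G = -12*(-78) = 936)
sqrt(j + G) = sqrt(-24764 + 936) = sqrt(-23828) = 2*I*sqrt(5957)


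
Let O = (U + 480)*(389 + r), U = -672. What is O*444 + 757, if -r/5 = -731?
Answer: -344742155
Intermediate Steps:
r = 3655 (r = -5*(-731) = 3655)
O = -776448 (O = (-672 + 480)*(389 + 3655) = -192*4044 = -776448)
O*444 + 757 = -776448*444 + 757 = -344742912 + 757 = -344742155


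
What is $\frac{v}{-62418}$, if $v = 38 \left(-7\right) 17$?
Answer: $\frac{2261}{31209} \approx 0.072447$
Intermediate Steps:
$v = -4522$ ($v = \left(-266\right) 17 = -4522$)
$\frac{v}{-62418} = - \frac{4522}{-62418} = \left(-4522\right) \left(- \frac{1}{62418}\right) = \frac{2261}{31209}$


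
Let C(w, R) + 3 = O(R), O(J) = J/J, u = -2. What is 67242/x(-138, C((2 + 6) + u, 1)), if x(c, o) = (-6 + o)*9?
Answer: -11207/12 ≈ -933.92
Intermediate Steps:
O(J) = 1
C(w, R) = -2 (C(w, R) = -3 + 1 = -2)
x(c, o) = -54 + 9*o
67242/x(-138, C((2 + 6) + u, 1)) = 67242/(-54 + 9*(-2)) = 67242/(-54 - 18) = 67242/(-72) = 67242*(-1/72) = -11207/12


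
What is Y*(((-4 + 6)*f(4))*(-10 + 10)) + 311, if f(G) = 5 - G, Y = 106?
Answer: 311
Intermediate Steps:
Y*(((-4 + 6)*f(4))*(-10 + 10)) + 311 = 106*(((-4 + 6)*(5 - 1*4))*(-10 + 10)) + 311 = 106*((2*(5 - 4))*0) + 311 = 106*((2*1)*0) + 311 = 106*(2*0) + 311 = 106*0 + 311 = 0 + 311 = 311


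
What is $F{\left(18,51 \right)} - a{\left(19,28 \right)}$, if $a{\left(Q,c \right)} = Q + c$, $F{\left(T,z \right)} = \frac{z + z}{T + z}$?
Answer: $- \frac{1047}{23} \approx -45.522$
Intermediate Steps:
$F{\left(T,z \right)} = \frac{2 z}{T + z}$
$F{\left(18,51 \right)} - a{\left(19,28 \right)} = 2 \cdot 51 \frac{1}{18 + 51} - \left(19 + 28\right) = 2 \cdot 51 \cdot \frac{1}{69} - 47 = \frac{34}{23} - 47 = - \frac{1047}{23}$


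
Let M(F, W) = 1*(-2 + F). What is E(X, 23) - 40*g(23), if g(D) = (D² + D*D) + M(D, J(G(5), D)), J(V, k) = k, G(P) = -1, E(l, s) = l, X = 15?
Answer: -43145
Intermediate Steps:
M(F, W) = -2 + F
g(D) = -2 + D + 2*D² (g(D) = (D² + D*D) + (-2 + D) = (D² + D²) + (-2 + D) = 2*D² + (-2 + D) = -2 + D + 2*D²)
E(X, 23) - 40*g(23) = 15 - 40*(-2 + 23 + 2*23²) = 15 - 40*(-2 + 23 + 2*529) = 15 - 40*(-2 + 23 + 1058) = 15 - 40*1079 = 15 - 43160 = -43145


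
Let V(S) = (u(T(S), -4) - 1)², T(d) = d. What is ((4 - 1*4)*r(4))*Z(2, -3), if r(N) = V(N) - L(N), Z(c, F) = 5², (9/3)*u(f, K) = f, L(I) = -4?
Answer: 0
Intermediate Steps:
u(f, K) = f/3
Z(c, F) = 25
V(S) = (-1 + S/3)² (V(S) = (S/3 - 1)² = (-1 + S/3)²)
r(N) = 4 + (-3 + N)²/9 (r(N) = (-3 + N)²/9 - 1*(-4) = (-3 + N)²/9 + 4 = 4 + (-3 + N)²/9)
((4 - 1*4)*r(4))*Z(2, -3) = ((4 - 1*4)*(4 + (-3 + 4)²/9))*25 = ((4 - 4)*(4 + (⅑)*1²))*25 = (0*(4 + (⅑)*1))*25 = (0*(4 + ⅑))*25 = (0*(37/9))*25 = 0*25 = 0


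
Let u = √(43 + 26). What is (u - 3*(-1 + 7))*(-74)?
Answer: 1332 - 74*√69 ≈ 717.31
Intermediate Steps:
u = √69 ≈ 8.3066
(u - 3*(-1 + 7))*(-74) = (√69 - 3*(-1 + 7))*(-74) = (√69 - 3*6)*(-74) = (√69 - 18)*(-74) = (-18 + √69)*(-74) = 1332 - 74*√69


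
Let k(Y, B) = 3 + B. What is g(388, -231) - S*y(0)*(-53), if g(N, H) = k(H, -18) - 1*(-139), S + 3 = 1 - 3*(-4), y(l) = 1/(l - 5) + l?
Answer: 18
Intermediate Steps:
y(l) = l + 1/(-5 + l) (y(l) = 1/(-5 + l) + l = l + 1/(-5 + l))
S = 10 (S = -3 + (1 - 3*(-4)) = -3 + (1 + 12) = -3 + 13 = 10)
g(N, H) = 124 (g(N, H) = (3 - 18) - 1*(-139) = -15 + 139 = 124)
g(388, -231) - S*y(0)*(-53) = 124 - 10*((1 + 0**2 - 5*0)/(-5 + 0))*(-53) = 124 - 10*((1 + 0 + 0)/(-5))*(-53) = 124 - 10*(-1/5*1)*(-53) = 124 - 10*(-1/5)*(-53) = 124 - (-2)*(-53) = 124 - 1*106 = 124 - 106 = 18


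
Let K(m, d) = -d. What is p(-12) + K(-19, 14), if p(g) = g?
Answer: -26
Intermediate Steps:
p(-12) + K(-19, 14) = -12 - 1*14 = -12 - 14 = -26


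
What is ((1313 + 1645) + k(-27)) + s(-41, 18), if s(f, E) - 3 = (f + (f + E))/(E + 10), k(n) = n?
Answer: 20522/7 ≈ 2931.7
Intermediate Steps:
s(f, E) = 3 + (E + 2*f)/(10 + E) (s(f, E) = 3 + (f + (f + E))/(E + 10) = 3 + (f + (E + f))/(10 + E) = 3 + (E + 2*f)/(10 + E))
((1313 + 1645) + k(-27)) + s(-41, 18) = ((1313 + 1645) - 27) + 2*(15 - 41 + 2*18)/(10 + 18) = (2958 - 27) + 2*(15 - 41 + 36)/28 = 2931 + 2*(1/28)*10 = 2931 + 5/7 = 20522/7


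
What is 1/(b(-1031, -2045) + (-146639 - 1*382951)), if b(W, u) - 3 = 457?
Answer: -1/529130 ≈ -1.8899e-6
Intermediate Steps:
b(W, u) = 460 (b(W, u) = 3 + 457 = 460)
1/(b(-1031, -2045) + (-146639 - 1*382951)) = 1/(460 + (-146639 - 1*382951)) = 1/(460 + (-146639 - 382951)) = 1/(460 - 529590) = 1/(-529130) = -1/529130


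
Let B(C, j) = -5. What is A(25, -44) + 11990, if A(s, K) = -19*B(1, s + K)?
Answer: 12085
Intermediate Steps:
A(s, K) = 95 (A(s, K) = -19*(-5) = 95)
A(25, -44) + 11990 = 95 + 11990 = 12085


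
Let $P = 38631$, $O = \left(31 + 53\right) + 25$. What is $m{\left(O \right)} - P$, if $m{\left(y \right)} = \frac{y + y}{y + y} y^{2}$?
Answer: $-26750$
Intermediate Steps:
$O = 109$ ($O = 84 + 25 = 109$)
$m{\left(y \right)} = y^{2}$ ($m{\left(y \right)} = \frac{2 y}{2 y} y^{2} = 2 y \frac{1}{2 y} y^{2} = 1 y^{2} = y^{2}$)
$m{\left(O \right)} - P = 109^{2} - 38631 = 11881 - 38631 = -26750$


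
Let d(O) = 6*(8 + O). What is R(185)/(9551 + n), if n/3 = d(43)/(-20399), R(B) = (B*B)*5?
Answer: 3490778875/194829931 ≈ 17.917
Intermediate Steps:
d(O) = 48 + 6*O
R(B) = 5*B² (R(B) = B²*5 = 5*B²)
n = -918/20399 (n = 3*((48 + 6*43)/(-20399)) = 3*((48 + 258)*(-1/20399)) = 3*(306*(-1/20399)) = 3*(-306/20399) = -918/20399 ≈ -0.045002)
R(185)/(9551 + n) = (5*185²)/(9551 - 918/20399) = (5*34225)/(194829931/20399) = 171125*(20399/194829931) = 3490778875/194829931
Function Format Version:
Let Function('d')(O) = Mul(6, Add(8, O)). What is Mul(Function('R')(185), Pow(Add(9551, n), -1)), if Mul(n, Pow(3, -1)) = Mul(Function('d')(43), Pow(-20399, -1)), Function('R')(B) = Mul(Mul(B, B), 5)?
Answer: Rational(3490778875, 194829931) ≈ 17.917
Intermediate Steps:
Function('d')(O) = Add(48, Mul(6, O))
Function('R')(B) = Mul(5, Pow(B, 2)) (Function('R')(B) = Mul(Pow(B, 2), 5) = Mul(5, Pow(B, 2)))
n = Rational(-918, 20399) (n = Mul(3, Mul(Add(48, Mul(6, 43)), Pow(-20399, -1))) = Mul(3, Mul(Add(48, 258), Rational(-1, 20399))) = Mul(3, Mul(306, Rational(-1, 20399))) = Mul(3, Rational(-306, 20399)) = Rational(-918, 20399) ≈ -0.045002)
Mul(Function('R')(185), Pow(Add(9551, n), -1)) = Mul(Mul(5, Pow(185, 2)), Pow(Add(9551, Rational(-918, 20399)), -1)) = Mul(Mul(5, 34225), Pow(Rational(194829931, 20399), -1)) = Mul(171125, Rational(20399, 194829931)) = Rational(3490778875, 194829931)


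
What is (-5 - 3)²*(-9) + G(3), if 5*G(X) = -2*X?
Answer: -2886/5 ≈ -577.20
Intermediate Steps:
G(X) = -2*X/5 (G(X) = (-2*X)/5 = -2*X/5)
(-5 - 3)²*(-9) + G(3) = (-5 - 3)²*(-9) - ⅖*3 = (-8)²*(-9) - 6/5 = 64*(-9) - 6/5 = -576 - 6/5 = -2886/5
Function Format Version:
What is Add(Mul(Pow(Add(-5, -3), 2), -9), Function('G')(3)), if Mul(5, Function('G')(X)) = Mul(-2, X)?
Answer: Rational(-2886, 5) ≈ -577.20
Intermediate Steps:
Function('G')(X) = Mul(Rational(-2, 5), X) (Function('G')(X) = Mul(Rational(1, 5), Mul(-2, X)) = Mul(Rational(-2, 5), X))
Add(Mul(Pow(Add(-5, -3), 2), -9), Function('G')(3)) = Add(Mul(Pow(Add(-5, -3), 2), -9), Mul(Rational(-2, 5), 3)) = Add(Mul(Pow(-8, 2), -9), Rational(-6, 5)) = Add(Mul(64, -9), Rational(-6, 5)) = Add(-576, Rational(-6, 5)) = Rational(-2886, 5)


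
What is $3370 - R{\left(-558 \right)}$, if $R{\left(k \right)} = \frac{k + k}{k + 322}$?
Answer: $\frac{198551}{59} \approx 3365.3$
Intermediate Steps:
$R{\left(k \right)} = \frac{2 k}{322 + k}$
$3370 - R{\left(-558 \right)} = 3370 - 2 \left(-558\right) \frac{1}{322 - 558} = 3370 - 2 \left(-558\right) \frac{1}{-236} = 3370 - 2 \left(-558\right) \left(- \frac{1}{236}\right) = 3370 - \frac{279}{59} = \frac{198551}{59}$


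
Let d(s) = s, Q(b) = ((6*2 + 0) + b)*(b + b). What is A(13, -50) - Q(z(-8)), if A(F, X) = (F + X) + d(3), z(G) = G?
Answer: 30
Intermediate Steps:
Q(b) = 2*b*(12 + b) (Q(b) = ((12 + 0) + b)*(2*b) = (12 + b)*(2*b) = 2*b*(12 + b))
A(F, X) = 3 + F + X (A(F, X) = (F + X) + 3 = 3 + F + X)
A(13, -50) - Q(z(-8)) = (3 + 13 - 50) - 2*(-8)*(12 - 8) = -34 - 2*(-8)*4 = -34 - 1*(-64) = -34 + 64 = 30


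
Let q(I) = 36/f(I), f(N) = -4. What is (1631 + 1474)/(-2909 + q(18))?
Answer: -3105/2918 ≈ -1.0641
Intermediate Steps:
q(I) = -9 (q(I) = 36/(-4) = 36*(-¼) = -9)
(1631 + 1474)/(-2909 + q(18)) = (1631 + 1474)/(-2909 - 9) = 3105/(-2918) = 3105*(-1/2918) = -3105/2918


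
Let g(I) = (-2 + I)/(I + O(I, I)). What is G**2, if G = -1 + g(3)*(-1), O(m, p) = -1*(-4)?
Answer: 64/49 ≈ 1.3061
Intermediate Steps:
O(m, p) = 4
g(I) = (-2 + I)/(4 + I) (g(I) = (-2 + I)/(I + 4) = (-2 + I)/(4 + I))
G = -8/7 (G = -1 + ((-2 + 3)/(4 + 3))*(-1) = -1 + (1/7)*(-1) = -1 - 1/7 = -8/7 ≈ -1.1429)
G**2 = (-8/7)**2 = 64/49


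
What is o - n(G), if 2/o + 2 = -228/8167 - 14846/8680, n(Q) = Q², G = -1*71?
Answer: -668017106121/132502721 ≈ -5041.5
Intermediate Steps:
G = -71
o = -70889560/132502721 (o = 2/(-2 + (-228/8167 - 14846/8680)) = 2/(-2 + (-228*1/8167 - 14846*1/8680)) = 2/(-2 + (-228/8167 - 7423/4340)) = 2/(-2 - 61613161/35444780) = 2/(-132502721/35444780) = 2*(-35444780/132502721) = -70889560/132502721 ≈ -0.53500)
o - n(G) = -70889560/132502721 - 1*(-71)² = -70889560/132502721 - 1*5041 = -70889560/132502721 - 5041 = -668017106121/132502721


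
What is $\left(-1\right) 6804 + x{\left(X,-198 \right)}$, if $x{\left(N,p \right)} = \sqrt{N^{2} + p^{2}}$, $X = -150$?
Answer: $-6804 + 6 \sqrt{1714} \approx -6555.6$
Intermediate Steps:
$\left(-1\right) 6804 + x{\left(X,-198 \right)} = \left(-1\right) 6804 + \sqrt{\left(-150\right)^{2} + \left(-198\right)^{2}} = -6804 + \sqrt{22500 + 39204} = -6804 + \sqrt{61704} = -6804 + 6 \sqrt{1714}$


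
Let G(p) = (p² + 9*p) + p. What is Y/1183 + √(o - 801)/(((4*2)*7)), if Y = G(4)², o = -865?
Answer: 448/169 + I*√34/8 ≈ 2.6509 + 0.72887*I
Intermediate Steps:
G(p) = p² + 10*p
Y = 3136 (Y = (4*(10 + 4))² = (4*14)² = 56² = 3136)
Y/1183 + √(o - 801)/(((4*2)*7)) = 3136/1183 + √(-865 - 801)/(((4*2)*7)) = 3136*(1/1183) + √(-1666)/((8*7)) = 448/169 + (7*I*√34)/56 = 448/169 + (7*I*√34)*(1/56) = 448/169 + I*√34/8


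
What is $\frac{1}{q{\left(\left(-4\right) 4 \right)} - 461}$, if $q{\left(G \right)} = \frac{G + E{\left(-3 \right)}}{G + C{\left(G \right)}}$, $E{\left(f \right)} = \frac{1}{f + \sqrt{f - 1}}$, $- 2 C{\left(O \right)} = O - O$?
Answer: $- \frac{1530832}{704160641} - \frac{32 i}{704160641} \approx -0.002174 - 4.5444 \cdot 10^{-8} i$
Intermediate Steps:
$C{\left(O \right)} = 0$ ($C{\left(O \right)} = - \frac{O - O}{2} = \left(- \frac{1}{2}\right) 0 = 0$)
$E{\left(f \right)} = \frac{1}{f + \sqrt{-1 + f}}$
$q{\left(G \right)} = \frac{G + \frac{-3 - 2 i}{13}}{G}$ ($q{\left(G \right)} = \frac{G + \frac{1}{-3 + \sqrt{-1 - 3}}}{G + 0} = \frac{G + \frac{1}{-3 + \sqrt{-4}}}{G} = \frac{G + \frac{1}{-3 + 2 i}}{G} = \frac{G + \frac{-3 - 2 i}{13}}{G}$)
$\frac{1}{q{\left(\left(-4\right) 4 \right)} - 461} = \frac{1}{\frac{-3 - 2 i + 13 \left(\left(-4\right) 4\right)}{13 \left(\left(-4\right) 4\right)} - 461} = \frac{1}{\frac{-3 - 2 i + 13 \left(-16\right)}{13 \left(-16\right)} - 461} = \frac{1}{\frac{1}{13} \left(- \frac{1}{16}\right) \left(-3 - 2 i - 208\right) - 461} = \frac{1}{\frac{1}{13} \left(- \frac{1}{16}\right) \left(-211 - 2 i\right) - 461} = \frac{1}{\left(\frac{211}{208} + \frac{i}{104}\right) - 461} = \frac{1}{- \frac{95677}{208} + \frac{i}{104}} = \frac{3328 \left(- \frac{95677}{208} - \frac{i}{104}\right)}{704160641}$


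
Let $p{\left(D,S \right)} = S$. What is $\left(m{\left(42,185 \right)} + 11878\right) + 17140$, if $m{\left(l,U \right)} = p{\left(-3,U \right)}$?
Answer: $29203$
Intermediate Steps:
$m{\left(l,U \right)} = U$
$\left(m{\left(42,185 \right)} + 11878\right) + 17140 = \left(185 + 11878\right) + 17140 = 12063 + 17140 = 29203$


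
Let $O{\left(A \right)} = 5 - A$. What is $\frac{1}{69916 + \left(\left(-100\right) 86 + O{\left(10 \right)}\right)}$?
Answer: $\frac{1}{61311} \approx 1.631 \cdot 10^{-5}$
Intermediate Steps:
$\frac{1}{69916 + \left(\left(-100\right) 86 + O{\left(10 \right)}\right)} = \frac{1}{69916 + \left(\left(-100\right) 86 + \left(5 - 10\right)\right)} = \frac{1}{69916 + \left(-8600 + \left(5 - 10\right)\right)} = \frac{1}{69916 - 8605} = \frac{1}{61311}$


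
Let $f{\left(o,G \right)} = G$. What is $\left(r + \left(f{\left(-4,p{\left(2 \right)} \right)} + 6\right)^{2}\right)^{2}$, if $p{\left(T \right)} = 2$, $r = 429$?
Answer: $243049$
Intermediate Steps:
$\left(r + \left(f{\left(-4,p{\left(2 \right)} \right)} + 6\right)^{2}\right)^{2} = \left(429 + \left(2 + 6\right)^{2}\right)^{2} = \left(429 + 8^{2}\right)^{2} = \left(429 + 64\right)^{2} = 493^{2} = 243049$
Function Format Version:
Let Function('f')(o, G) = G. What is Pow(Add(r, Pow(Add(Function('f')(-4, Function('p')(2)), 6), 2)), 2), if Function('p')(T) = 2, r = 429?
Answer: 243049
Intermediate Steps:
Pow(Add(r, Pow(Add(Function('f')(-4, Function('p')(2)), 6), 2)), 2) = Pow(Add(429, Pow(Add(2, 6), 2)), 2) = Pow(Add(429, Pow(8, 2)), 2) = Pow(Add(429, 64), 2) = Pow(493, 2) = 243049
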